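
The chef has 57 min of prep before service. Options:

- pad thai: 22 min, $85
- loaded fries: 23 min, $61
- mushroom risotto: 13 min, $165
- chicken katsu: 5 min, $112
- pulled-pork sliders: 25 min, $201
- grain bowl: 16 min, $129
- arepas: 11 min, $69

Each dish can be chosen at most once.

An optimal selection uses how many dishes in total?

Optimal total is 547.
One optimal bundle: mushroom risotto + chicken katsu + pulled-pork sliders + arepas (54 min).
Any selection reaching 547 contains exactly 4 dishes.

4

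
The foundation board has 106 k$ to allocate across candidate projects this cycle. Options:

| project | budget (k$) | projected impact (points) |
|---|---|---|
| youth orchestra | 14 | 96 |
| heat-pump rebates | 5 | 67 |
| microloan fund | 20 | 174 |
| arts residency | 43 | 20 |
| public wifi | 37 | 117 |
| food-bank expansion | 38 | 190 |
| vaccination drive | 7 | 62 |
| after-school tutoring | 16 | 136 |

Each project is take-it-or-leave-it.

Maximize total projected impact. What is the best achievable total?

725

Ranking by ratio (projected impact/k$): heat-pump rebates 13.40, vaccination drive 8.86, microloan fund 8.70.
Taking youth orchestra + heat-pump rebates + microloan fund + food-bank expansion + vaccination drive + after-school tutoring: 100 k$ used, 725 in projected impact.
Every other selection either busts 106 k$ or fails to beat 725.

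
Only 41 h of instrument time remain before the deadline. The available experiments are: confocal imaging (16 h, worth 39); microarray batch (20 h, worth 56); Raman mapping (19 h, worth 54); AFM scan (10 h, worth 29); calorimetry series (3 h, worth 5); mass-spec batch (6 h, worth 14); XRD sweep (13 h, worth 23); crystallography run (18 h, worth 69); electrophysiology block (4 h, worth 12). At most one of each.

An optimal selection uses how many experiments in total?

Best achievable expected citations is 135.
For example Raman mapping + crystallography run + electrophysiology block achieves it, using 41 h.
Every optimal selection uses 3 experiments.

3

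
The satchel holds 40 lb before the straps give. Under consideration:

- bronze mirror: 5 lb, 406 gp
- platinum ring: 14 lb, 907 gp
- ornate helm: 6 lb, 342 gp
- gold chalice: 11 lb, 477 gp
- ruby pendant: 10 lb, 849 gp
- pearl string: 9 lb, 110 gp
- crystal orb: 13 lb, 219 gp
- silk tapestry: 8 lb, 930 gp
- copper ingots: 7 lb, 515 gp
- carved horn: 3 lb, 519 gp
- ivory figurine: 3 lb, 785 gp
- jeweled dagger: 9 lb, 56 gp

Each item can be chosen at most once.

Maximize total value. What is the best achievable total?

4062

A density-first pass picks bronze mirror + ruby pendant + silk tapestry + copper ingots + carved horn + ivory figurine — 4004 at 36 lb.
Replace ruby pendant with platinum ring: the trade gains 58 net, giving 4062 at 40 lb.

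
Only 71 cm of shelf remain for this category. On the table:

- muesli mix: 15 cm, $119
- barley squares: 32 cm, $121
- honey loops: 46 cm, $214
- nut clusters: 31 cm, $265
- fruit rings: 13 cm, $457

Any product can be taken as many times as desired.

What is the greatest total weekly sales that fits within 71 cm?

2285

Density check — fruit rings 35.15, nut clusters 8.55, muesli mix 7.93 are the best per cm.
5×fruit rings uses 65 of the 71 cm and totals 2285.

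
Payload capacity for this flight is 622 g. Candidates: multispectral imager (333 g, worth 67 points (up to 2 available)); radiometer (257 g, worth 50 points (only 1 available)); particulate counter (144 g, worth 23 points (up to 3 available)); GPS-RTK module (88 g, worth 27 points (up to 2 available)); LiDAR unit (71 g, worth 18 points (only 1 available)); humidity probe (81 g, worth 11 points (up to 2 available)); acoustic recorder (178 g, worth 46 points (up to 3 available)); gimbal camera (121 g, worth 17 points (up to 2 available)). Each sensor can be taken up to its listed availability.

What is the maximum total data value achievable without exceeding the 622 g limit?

165

Taking the top-ratio sensors first gives 2×GPS-RTK module + LiDAR unit + 2×acoustic recorder for 164 (603 g).
Replace GPS-RTK module and LiDAR unit with acoustic recorder: the trade gains 1 net, giving 165 at 622 g.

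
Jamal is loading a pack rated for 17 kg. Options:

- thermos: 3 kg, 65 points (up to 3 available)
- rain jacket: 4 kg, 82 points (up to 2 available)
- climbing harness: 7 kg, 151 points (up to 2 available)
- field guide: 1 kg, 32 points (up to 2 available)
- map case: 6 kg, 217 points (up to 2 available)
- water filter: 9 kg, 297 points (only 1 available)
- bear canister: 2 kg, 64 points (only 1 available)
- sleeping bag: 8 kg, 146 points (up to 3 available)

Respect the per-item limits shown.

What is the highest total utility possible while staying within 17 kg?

578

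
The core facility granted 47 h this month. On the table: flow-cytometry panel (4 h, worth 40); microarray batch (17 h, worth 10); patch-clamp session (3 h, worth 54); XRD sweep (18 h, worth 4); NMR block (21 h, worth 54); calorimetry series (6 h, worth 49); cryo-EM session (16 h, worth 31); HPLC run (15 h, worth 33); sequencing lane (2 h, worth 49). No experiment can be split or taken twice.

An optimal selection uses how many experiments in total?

The maximum expected citations within 47 h is 256.
For example flow-cytometry panel + patch-clamp session + calorimetry series + cryo-EM session + HPLC run + sequencing lane achieves it, using 46 h.
Any selection reaching 256 contains exactly 6 experiments.

6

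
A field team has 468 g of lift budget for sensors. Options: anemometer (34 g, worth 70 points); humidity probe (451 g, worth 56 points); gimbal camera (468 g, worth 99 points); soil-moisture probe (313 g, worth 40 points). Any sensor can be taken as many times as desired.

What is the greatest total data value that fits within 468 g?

910

Best packing: 13×anemometer — 442 g, 910 total.
The spare 26 g is too small for any remaining sensor, and no exchange beats 910.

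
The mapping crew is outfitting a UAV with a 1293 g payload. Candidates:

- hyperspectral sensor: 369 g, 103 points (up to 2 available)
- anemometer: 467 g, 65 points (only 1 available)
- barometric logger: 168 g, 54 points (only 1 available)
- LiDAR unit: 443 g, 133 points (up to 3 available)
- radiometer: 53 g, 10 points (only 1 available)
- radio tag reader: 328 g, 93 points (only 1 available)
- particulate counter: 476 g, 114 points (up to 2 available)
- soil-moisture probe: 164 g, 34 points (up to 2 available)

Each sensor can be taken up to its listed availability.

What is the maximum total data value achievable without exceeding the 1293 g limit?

369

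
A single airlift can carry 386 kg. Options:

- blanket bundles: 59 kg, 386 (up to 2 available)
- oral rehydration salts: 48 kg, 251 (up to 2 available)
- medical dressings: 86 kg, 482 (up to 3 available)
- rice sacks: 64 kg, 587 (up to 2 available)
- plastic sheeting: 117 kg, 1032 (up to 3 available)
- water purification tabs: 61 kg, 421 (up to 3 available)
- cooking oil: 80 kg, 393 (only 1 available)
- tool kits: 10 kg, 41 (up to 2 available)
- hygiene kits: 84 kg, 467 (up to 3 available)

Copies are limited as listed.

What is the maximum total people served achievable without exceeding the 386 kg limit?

3320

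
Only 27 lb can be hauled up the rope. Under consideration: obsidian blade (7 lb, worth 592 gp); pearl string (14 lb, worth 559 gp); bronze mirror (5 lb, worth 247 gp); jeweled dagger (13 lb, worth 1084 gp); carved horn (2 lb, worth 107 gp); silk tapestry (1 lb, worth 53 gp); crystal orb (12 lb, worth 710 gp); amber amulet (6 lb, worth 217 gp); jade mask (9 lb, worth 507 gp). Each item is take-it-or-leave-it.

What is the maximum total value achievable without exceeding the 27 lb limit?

Greedy by ratio would take obsidian blade + jeweled dagger + carved horn + silk tapestry: 23 lb used, total 1836.
Replace silk tapestry with bronze mirror: the trade gains 194 net, giving 2030 at 27 lb.

2030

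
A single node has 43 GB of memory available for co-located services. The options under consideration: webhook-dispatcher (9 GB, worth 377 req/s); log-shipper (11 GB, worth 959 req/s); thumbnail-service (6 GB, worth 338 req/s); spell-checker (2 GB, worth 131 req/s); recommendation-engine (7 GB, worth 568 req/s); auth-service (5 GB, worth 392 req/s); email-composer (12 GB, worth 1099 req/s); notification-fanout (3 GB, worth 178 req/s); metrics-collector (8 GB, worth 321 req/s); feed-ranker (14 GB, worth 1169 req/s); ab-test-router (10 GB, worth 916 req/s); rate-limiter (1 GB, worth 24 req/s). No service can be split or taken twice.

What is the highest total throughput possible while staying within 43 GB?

Taking the top-ratio services first gives log-shipper + spell-checker + recommendation-engine + email-composer + ab-test-router + rate-limiter for 3697 (43 GB).
The 14 GB tied up in log-shipper and spell-checker and rate-limiter is better spent on feed-ranker — total rises to 3752 (43 GB).
The closest alternative, log-shipper + recommendation-engine + email-composer + notification-fanout + ab-test-router, reaches only 3720.

3752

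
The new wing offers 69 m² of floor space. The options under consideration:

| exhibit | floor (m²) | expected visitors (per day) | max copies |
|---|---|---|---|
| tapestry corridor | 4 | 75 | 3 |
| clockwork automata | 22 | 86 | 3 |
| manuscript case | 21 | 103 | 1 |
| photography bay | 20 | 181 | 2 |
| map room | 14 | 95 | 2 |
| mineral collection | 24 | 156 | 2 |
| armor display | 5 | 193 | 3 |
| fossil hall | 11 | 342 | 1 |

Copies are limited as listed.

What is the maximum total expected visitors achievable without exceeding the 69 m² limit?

By expected visitors per m²: armor display 38.60, fossil hall 31.09, tapestry corridor 18.75, photography bay 9.05 lead.
Filling by ratio: 3×tapestry corridor + photography bay + 3×armor display + fossil hall for 1327, with 11 m² left unused.
The 4 m² tied up in tapestry corridor is better spent on map room — total rises to 1347 (68 m²).
Every other selection either busts 69 m² or exceeds an availability limit or fails to beat 1347.

1347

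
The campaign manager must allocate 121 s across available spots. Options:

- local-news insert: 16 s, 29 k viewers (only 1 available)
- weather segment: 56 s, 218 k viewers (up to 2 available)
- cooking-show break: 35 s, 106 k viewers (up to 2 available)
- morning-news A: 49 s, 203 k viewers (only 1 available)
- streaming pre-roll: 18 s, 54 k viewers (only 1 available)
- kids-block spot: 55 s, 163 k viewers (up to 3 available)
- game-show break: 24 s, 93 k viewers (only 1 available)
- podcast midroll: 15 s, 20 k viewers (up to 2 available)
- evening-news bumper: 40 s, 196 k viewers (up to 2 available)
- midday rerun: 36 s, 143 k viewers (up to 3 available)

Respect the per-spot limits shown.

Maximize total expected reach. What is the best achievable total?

The ratio ordering already packs tightly: 2×evening-news bumper + midday rerun, 116 s, 535.
Every other selection either busts 121 s or exceeds an availability limit or fails to beat 535.

535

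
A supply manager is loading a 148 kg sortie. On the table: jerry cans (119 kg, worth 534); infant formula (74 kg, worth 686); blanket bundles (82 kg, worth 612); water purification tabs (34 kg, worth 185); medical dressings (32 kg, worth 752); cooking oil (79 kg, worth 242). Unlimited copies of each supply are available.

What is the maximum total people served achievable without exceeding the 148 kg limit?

3008

The ratio ordering already packs tightly: 4×medical dressings, 128 kg, 3008.
The spare 20 kg is too small for any remaining supply, and no exchange beats 3008.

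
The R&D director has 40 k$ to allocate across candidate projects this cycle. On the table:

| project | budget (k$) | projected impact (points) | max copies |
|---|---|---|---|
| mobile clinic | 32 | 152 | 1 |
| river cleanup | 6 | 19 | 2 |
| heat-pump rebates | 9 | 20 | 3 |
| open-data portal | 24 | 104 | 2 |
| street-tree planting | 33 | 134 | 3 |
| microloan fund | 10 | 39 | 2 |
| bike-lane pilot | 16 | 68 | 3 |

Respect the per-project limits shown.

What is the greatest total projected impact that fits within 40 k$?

172

A density-first pass picks mobile clinic + river cleanup — 171 at 38 k$.
Dropping mobile clinic and river cleanup frees 38 k$; slotting in open-data portal + bike-lane pilot (40 k$) lifts the total to 172 at 40 k$.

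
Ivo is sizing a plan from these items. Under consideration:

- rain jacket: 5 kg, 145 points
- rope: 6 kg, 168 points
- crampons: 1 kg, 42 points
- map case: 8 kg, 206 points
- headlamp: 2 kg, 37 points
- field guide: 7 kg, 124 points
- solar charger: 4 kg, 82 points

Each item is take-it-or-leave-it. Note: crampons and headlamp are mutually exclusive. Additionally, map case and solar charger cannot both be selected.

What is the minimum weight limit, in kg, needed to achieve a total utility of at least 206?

Need the lightest bundle worth ≥ 206.
Taking rope + crampons gives 210 (≥ 206) for 7 kg.
Any bundle with less than 7 kg falls short of 206.

7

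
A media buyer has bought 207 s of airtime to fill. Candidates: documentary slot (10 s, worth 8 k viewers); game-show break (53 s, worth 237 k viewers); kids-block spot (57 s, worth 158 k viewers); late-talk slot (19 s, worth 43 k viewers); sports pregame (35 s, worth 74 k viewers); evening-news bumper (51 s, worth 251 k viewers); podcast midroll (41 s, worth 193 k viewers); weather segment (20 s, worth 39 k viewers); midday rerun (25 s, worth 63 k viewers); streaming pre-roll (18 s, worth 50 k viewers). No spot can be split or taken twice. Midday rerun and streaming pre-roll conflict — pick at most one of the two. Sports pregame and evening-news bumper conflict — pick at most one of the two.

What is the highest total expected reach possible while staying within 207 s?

839

Taking game-show break + kids-block spot + evening-news bumper + podcast midroll: 202 s used, 839 in expected reach.
The spare 5 s is too small for any remaining spot, and no feasible exchange beats 839.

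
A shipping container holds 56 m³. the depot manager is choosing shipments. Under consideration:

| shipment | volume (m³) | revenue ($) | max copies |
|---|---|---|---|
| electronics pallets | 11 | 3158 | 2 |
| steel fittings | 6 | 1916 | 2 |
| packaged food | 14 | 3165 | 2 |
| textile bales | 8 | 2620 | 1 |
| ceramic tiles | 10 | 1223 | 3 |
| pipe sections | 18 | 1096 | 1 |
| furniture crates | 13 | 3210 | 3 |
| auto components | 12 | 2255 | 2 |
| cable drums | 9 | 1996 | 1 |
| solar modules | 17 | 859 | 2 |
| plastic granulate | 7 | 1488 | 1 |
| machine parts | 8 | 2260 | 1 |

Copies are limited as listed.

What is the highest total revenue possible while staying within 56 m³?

Density check — textile bales 327.50, steel fittings 319.33, electronics pallets 287.09, machine parts 282.50 are the best per m³.
Filling by ratio: 2×electronics pallets + 2×steel fittings + textile bales + machine parts for 15028, with 6 m³ left unused.
The 8 m³ tied up in machine parts is better spent on furniture crates — total rises to 15978 (55 m³).
Every other selection either busts 56 m³ or exceeds an availability limit or fails to beat 15978.

15978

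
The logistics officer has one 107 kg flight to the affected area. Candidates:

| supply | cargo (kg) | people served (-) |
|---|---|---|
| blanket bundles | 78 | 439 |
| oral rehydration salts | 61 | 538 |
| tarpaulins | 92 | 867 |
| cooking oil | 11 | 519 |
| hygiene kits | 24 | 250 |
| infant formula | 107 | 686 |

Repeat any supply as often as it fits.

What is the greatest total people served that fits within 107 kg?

4671

Density check — cooking oil 47.18, hygiene kits 10.42, tarpaulins 9.42 are the best per kg.
The ratio ordering already packs tightly: 9×cooking oil, 99 kg, 4671.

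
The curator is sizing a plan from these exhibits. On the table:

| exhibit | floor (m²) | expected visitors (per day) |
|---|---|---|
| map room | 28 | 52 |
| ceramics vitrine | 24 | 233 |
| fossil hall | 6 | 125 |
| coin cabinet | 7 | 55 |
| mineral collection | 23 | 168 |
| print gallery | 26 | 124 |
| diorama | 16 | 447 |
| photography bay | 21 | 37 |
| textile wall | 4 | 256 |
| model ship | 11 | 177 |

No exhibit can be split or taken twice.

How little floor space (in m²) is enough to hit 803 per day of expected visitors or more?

Minimise m² subject to total expected visitors ≥ 803.
fossil hall + diorama + textile wall reaches 828 using 26 m².
Any bundle with less than 26 m² falls short of 803.

26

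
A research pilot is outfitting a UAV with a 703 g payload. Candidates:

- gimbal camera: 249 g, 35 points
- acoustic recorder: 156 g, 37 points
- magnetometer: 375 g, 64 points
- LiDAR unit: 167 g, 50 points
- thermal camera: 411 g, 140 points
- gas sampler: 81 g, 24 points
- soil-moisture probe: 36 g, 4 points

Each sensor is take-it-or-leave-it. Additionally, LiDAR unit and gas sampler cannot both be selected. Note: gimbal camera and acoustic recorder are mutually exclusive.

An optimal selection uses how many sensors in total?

4

The maximum data value within 703 g is 205.
acoustic recorder + thermal camera + gas sampler + soil-moisture probe hits 205 at 684 g.
All optima have 4 sensors.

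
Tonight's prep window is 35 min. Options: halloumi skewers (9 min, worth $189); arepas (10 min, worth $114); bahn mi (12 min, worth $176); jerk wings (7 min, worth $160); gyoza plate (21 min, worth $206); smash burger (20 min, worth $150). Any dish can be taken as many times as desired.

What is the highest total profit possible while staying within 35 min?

Density check — jerk wings 22.86, halloumi skewers 21.00, bahn mi 14.67 are the best per min.
The ratio ordering already packs tightly: 5×jerk wings, 35 min, 800.
No other feasible combination exceeds 800.

800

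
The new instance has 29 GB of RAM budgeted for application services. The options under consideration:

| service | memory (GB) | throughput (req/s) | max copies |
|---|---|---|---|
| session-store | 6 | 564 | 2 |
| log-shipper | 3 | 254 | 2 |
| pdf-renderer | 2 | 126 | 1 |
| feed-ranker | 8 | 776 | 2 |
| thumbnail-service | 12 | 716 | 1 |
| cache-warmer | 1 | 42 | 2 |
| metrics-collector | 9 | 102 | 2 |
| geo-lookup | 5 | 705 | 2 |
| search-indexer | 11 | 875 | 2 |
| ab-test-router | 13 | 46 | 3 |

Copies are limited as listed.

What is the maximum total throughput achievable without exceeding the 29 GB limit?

Ranking by ratio (throughput/GB): geo-lookup 141.00, feed-ranker 97.00, session-store 94.00.
Best packing: log-shipper + 2×feed-ranker + 2×geo-lookup — 29 GB, 3216 total.
No other feasible combination exceeds 3216.

3216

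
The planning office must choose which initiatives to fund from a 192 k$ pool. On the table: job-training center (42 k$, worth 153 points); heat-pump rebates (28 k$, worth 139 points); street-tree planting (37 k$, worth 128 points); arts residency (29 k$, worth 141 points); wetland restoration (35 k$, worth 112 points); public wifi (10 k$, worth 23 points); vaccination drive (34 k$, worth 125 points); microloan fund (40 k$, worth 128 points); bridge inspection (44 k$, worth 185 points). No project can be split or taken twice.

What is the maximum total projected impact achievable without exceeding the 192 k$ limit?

Density check — heat-pump rebates 4.96, arts residency 4.86, bridge inspection 4.20 are the best per k$.
The ratio heuristic lands on job-training center + heat-pump rebates + arts residency + public wifi + vaccination drive + bridge inspection (766) but leaves 5 k$ idle.
Dropping vaccination drive frees 34 k$; slotting in street-tree planting (37 k$) lifts the total to 769 at 190 k$.

769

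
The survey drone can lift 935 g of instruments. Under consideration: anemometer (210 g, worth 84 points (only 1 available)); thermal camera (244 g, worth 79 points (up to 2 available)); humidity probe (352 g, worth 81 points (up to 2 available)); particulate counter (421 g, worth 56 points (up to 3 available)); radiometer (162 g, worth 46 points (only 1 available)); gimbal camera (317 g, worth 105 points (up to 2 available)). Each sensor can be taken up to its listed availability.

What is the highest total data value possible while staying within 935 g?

Greedy by ratio would take anemometer + 2×gimbal camera: 844 g used, total 294.
Replace gimbal camera with thermal camera + radiometer: the trade gains 20 net, giving 314 at 933 g.
That's the maximum — no swap from here does better than 314.

314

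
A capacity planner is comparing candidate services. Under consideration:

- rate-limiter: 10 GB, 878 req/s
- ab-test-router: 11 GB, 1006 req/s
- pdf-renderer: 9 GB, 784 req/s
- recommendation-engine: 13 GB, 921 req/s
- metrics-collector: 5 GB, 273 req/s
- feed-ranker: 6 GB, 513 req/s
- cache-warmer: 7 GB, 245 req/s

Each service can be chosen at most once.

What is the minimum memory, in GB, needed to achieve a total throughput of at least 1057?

Minimise GB subject to total throughput ≥ 1057.
pdf-renderer + metrics-collector: 1057 throughput at 14 GB.
Any bundle with less than 14 GB falls short of 1057.

14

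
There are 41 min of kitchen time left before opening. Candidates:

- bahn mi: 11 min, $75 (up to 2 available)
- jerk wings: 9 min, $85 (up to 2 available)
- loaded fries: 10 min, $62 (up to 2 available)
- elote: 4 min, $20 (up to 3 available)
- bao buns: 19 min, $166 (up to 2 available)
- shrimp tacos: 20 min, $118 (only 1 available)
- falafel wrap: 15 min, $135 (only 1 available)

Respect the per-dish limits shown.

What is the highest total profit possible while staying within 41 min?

Greedy by ratio would take 2×jerk wings + 2×elote + falafel wrap: 41 min used, total 345.
Dropping elote and falafel wrap frees 19 min; slotting in bao buns (19 min) lifts the total to 356 at 41 min.

356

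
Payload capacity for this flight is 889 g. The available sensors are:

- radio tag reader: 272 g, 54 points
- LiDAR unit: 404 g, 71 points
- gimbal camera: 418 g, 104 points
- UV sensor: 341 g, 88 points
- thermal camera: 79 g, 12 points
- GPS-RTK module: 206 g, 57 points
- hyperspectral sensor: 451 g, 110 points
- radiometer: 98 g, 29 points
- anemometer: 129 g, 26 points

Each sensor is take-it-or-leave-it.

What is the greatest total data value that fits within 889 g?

Filling by ratio: UV sensor + thermal camera + GPS-RTK module + radiometer + anemometer for 212, with 36 g left unused.
The 420 g tied up in UV sensor and thermal camera is better spent on hyperspectral sensor — total rises to 222 (884 g).
That's the maximum — no swap from here does better than 222.

222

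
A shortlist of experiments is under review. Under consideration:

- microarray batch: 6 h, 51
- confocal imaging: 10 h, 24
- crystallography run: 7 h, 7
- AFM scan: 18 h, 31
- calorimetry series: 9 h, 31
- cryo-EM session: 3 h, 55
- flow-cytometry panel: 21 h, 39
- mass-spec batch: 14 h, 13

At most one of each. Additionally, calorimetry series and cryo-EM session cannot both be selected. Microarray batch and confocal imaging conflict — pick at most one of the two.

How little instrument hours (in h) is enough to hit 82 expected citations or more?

9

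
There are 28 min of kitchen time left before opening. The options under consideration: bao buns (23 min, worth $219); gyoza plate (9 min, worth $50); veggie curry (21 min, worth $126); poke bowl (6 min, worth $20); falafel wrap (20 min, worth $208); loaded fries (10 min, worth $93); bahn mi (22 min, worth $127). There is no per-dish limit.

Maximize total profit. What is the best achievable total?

228

By profit per min: falafel wrap 10.40, bao buns 9.52, loaded fries 9.30, veggie curry 6.00 lead.
Taking poke bowl + falafel wrap: 26 min used, 228 in profit.
No other feasible combination exceeds 228.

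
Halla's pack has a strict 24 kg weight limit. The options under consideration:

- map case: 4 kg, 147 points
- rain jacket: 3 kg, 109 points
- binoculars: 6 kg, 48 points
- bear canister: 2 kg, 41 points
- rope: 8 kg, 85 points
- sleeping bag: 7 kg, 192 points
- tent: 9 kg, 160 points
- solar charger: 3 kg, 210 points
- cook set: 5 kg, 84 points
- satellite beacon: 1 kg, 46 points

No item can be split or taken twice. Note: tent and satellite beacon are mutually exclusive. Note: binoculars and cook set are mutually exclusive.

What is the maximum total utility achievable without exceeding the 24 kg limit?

788

Taking the top-ratio items first gives map case + rain jacket + bear canister + sleeping bag + solar charger + satellite beacon for 745 (20 kg).
Replace bear canister with cook set: the trade gains 43 net, giving 788 at 23 kg.
The spare 1 kg is too small for any remaining item, and no feasible exchange beats 788.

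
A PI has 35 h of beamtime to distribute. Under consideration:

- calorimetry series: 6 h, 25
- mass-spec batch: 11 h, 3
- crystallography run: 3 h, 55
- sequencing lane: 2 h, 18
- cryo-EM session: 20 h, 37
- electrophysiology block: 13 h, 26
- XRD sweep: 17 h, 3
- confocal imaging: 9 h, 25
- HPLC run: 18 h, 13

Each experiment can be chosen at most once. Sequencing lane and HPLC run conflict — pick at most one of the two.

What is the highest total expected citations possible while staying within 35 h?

149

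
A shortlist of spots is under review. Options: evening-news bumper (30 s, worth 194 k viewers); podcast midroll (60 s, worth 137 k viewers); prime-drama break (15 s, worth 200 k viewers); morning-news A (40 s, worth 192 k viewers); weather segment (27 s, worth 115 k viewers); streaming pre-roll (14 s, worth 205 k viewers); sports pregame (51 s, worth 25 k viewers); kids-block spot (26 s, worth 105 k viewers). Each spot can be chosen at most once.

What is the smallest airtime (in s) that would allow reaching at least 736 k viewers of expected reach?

Minimise s subject to total expected reach ≥ 736.
evening-news bumper + prime-drama break + morning-news A + streaming pre-roll: 791 expected reach at 99 s.
Below 99 s the best achievable stays under 736.

99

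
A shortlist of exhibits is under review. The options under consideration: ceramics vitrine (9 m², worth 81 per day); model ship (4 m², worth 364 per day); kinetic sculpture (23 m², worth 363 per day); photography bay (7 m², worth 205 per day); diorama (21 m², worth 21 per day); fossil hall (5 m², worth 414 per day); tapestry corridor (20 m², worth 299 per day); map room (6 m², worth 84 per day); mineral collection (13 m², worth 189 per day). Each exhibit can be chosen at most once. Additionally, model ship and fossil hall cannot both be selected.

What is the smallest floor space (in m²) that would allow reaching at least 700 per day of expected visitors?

Need the lightest bundle worth ≥ 700.
photography bay + fossil hall + map room reaches 703 using 18 m².
Below 18 m² the best achievable stays under 700.

18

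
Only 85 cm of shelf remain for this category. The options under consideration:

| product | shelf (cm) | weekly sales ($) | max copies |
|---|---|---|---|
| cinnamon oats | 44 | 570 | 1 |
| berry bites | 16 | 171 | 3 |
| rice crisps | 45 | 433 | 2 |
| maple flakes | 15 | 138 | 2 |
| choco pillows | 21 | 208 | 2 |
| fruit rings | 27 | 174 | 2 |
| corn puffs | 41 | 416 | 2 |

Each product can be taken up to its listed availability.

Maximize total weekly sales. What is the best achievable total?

986

By weekly sales per cm: cinnamon oats 12.95, berry bites 10.69, corn puffs 10.15, choco pillows 9.90 lead.
A density-first pass picks cinnamon oats + 2×berry bites — 912 at 76 cm.
The 32 cm tied up in 2×berry bites is better spent on corn puffs — total rises to 986 (85 cm).
Every other selection either busts 85 cm or exceeds an availability limit or fails to beat 986.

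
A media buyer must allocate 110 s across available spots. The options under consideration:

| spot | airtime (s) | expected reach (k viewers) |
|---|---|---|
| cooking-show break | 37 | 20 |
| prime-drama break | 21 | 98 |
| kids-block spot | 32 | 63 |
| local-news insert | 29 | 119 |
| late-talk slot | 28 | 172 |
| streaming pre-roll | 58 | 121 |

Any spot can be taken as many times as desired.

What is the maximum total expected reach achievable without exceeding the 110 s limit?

Best packing: prime-drama break + 3×late-talk slot — 105 s, 614 total.

614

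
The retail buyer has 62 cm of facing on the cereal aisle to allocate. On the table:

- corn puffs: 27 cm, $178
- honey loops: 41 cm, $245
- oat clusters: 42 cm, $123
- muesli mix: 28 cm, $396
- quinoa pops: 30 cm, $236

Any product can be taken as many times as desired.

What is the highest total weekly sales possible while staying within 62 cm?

Best packing: 2×muesli mix — 56 cm, 792 total.

792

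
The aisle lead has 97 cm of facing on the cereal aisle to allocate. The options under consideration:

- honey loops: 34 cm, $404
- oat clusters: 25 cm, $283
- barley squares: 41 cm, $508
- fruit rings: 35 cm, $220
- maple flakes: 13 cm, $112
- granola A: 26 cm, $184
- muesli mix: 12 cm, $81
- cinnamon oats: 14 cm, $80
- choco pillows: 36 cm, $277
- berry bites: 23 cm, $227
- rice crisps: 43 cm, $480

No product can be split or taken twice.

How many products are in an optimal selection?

Best achievable weekly sales is 1100.
For example barley squares + maple flakes + rice crisps achieves it, using 97 cm.
Any selection reaching 1100 contains exactly 3 products.

3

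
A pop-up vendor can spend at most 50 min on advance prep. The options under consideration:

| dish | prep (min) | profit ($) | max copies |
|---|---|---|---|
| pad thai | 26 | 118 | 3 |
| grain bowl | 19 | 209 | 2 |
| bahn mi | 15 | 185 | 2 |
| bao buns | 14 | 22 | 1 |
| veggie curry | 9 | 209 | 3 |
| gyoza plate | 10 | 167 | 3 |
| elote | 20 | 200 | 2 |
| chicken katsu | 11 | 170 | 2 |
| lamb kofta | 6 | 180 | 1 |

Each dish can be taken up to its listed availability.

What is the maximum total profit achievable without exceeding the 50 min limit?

992

Taking the top-ratio dishes first gives 3×veggie curry + gyoza plate + lamb kofta for 974 (43 min).
Dropping gyoza plate frees 10 min; slotting in bahn mi (15 min) lifts the total to 992 at 48 min.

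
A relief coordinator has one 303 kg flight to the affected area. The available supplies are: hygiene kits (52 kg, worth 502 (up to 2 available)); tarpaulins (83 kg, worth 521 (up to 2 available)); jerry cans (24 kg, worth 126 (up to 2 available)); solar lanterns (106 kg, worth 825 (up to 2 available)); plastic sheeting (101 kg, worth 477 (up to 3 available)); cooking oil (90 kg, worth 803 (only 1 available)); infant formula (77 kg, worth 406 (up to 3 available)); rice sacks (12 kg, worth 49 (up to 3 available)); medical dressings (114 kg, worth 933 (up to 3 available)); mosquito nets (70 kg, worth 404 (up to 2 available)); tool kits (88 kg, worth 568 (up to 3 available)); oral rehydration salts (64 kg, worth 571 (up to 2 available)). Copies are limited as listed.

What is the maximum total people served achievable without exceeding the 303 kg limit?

2632

A density-first pass picks 2×hygiene kits + jerry cans + cooking oil + rice sacks + oral rehydration salts — 2553 at 294 kg.
The 100 kg tied up in jerry cans and rice sacks and oral rehydration salts is better spent on solar lanterns — total rises to 2632 (300 kg).
No other feasible combination exceeds 2632.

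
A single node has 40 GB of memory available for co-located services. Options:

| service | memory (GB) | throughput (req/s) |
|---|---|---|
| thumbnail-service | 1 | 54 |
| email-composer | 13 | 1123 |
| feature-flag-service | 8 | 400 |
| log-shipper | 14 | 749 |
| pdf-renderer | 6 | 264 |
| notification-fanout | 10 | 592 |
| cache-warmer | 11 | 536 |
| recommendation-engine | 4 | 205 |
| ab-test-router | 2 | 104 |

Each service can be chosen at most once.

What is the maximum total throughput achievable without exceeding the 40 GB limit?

2622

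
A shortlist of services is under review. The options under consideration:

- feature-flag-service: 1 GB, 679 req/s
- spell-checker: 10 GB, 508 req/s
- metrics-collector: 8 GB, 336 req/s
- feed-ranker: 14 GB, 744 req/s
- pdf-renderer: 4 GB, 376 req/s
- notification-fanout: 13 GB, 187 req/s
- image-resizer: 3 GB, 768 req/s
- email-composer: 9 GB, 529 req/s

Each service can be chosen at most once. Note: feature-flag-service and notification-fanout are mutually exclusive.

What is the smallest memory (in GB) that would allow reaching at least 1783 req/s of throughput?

8

Look for the lowest-memory combination reaching 1783.
feature-flag-service + pdf-renderer + image-resizer reaches 1823 using 8 GB.
Any bundle with less than 8 GB falls short of 1783.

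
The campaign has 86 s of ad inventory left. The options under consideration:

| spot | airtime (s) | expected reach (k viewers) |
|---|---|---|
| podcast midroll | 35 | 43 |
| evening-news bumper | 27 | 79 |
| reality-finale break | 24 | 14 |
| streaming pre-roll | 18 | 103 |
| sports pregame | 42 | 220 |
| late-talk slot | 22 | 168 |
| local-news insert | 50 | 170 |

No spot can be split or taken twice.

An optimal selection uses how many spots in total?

3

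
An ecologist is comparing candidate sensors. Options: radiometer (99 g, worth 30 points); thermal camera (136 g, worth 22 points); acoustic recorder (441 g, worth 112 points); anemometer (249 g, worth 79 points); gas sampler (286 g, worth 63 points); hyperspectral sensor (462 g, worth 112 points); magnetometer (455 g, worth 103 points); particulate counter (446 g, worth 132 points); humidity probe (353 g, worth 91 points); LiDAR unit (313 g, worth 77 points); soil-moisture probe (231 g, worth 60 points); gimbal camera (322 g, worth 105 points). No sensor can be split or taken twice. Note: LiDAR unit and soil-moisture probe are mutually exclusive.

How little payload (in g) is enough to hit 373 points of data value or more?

1248

Need the lightest bundle worth ≥ 373.
Taking anemometer + particulate counter + soil-moisture probe + gimbal camera gives 376 (≥ 373) for 1248 g.
Any bundle with less than 1248 g falls short of 373.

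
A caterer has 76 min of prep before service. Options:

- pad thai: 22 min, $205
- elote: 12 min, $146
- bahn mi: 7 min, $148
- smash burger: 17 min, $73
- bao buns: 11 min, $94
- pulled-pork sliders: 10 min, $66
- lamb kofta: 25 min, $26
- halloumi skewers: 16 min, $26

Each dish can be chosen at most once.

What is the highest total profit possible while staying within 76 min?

A density-first pass picks pad thai + elote + bahn mi + bao buns + pulled-pork sliders — 659 at 62 min.
Dropping pulled-pork sliders frees 10 min; slotting in smash burger (17 min) lifts the total to 666 at 69 min.
Next best is pad thai + elote + bahn mi + bao buns + pulled-pork sliders at 659 (62 min) — short by 7.

666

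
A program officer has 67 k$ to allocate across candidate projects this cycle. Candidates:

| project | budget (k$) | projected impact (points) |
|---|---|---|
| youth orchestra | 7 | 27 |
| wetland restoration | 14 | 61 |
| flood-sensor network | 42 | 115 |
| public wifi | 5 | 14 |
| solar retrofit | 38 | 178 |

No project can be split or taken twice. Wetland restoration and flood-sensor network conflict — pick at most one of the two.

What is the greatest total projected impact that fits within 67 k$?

Taking youth orchestra + wetland restoration + public wifi + solar retrofit: 64 k$ used, 280 in projected impact.

280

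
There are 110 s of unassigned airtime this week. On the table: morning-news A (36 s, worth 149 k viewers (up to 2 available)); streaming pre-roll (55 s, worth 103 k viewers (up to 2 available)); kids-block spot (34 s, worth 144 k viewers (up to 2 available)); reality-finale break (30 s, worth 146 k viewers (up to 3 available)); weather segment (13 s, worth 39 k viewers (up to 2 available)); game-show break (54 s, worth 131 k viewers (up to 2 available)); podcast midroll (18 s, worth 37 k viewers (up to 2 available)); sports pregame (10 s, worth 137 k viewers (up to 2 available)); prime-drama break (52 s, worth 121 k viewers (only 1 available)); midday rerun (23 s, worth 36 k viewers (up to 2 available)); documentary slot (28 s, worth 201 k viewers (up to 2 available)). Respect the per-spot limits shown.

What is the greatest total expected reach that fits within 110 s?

822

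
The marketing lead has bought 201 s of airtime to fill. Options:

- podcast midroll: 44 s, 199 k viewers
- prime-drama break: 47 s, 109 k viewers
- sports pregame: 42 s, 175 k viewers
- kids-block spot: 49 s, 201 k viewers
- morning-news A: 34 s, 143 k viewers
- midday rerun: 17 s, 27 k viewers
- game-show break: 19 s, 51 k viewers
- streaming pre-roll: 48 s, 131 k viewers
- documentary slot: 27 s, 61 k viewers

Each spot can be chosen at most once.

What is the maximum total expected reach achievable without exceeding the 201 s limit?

Density check — podcast midroll 4.52, morning-news A 4.21, sports pregame 4.17 are the best per s.
A density-first pass picks podcast midroll + sports pregame + kids-block spot + morning-news A + game-show break — 769 at 188 s.
The 19 s tied up in game-show break is better spent on documentary slot — total rises to 779 (196 s).
No other feasible combination exceeds 779.

779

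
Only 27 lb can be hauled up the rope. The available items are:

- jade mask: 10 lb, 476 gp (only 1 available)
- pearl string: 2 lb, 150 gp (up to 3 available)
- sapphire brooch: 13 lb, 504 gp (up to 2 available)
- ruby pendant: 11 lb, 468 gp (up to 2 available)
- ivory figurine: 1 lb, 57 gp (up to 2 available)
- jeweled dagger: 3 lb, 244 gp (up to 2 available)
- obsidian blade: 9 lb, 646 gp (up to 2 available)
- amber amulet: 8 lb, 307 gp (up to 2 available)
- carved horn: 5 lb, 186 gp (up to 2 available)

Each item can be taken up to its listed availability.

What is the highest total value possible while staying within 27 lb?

Ranking by ratio (value/lb): jeweled dagger 81.33, pearl string 75.00, obsidian blade 71.78, ivory figurine 57.00.
The ratio heuristic lands on 3×pearl string + 2×ivory figurine + 2×jeweled dagger + obsidian blade (1698) but leaves 4 lb idle.
Replace 2×pearl string and ivory figurine with obsidian blade: the trade gains 289 net, giving 1987 at 27 lb.
Every other selection either busts 27 lb or exceeds an availability limit or fails to beat 1987.

1987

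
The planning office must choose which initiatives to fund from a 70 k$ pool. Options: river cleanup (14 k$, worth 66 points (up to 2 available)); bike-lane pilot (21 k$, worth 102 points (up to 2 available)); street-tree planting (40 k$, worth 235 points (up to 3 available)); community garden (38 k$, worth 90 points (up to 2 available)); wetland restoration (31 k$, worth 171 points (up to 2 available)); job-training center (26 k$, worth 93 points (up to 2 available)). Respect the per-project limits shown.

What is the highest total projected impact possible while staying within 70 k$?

367

Density check — street-tree planting 5.88, wetland restoration 5.52, bike-lane pilot 4.86, river cleanup 4.71 are the best per k$.
Greedy by ratio would take bike-lane pilot + street-tree planting: 61 k$ used, total 337.
Replace bike-lane pilot with 2×river cleanup: the trade gains 30 net, giving 367 at 68 k$.
No other feasible combination exceeds 367.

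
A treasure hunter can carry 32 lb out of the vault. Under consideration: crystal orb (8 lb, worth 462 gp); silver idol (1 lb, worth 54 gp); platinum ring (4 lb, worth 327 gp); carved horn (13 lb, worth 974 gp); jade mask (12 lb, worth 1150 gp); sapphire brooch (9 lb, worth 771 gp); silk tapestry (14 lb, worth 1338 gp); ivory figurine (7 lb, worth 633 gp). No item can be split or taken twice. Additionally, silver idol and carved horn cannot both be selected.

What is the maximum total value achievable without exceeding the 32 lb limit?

By value per lb: jade mask 95.83, silk tapestry 95.57, ivory figurine 90.43 lead.
Greedy by ratio would take silver idol + platinum ring + jade mask + silk tapestry: 31 lb used, total 2869.
Replace silver idol and silk tapestry with sapphire brooch + ivory figurine: the trade gains 12 net, giving 2881 at 32 lb.
That's the maximum — no feasible swap from here does better than 2881.

2881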